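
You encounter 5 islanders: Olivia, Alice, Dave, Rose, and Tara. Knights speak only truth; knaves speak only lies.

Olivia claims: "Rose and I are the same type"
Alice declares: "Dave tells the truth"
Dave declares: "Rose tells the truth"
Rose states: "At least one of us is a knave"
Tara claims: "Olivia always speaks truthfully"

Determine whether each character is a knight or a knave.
Olivia is a knave.
Alice is a knight.
Dave is a knight.
Rose is a knight.
Tara is a knave.

Verification:
- Olivia (knave) says "Rose and I are the same type" - this is FALSE (a lie) because Olivia is a knave and Rose is a knight.
- Alice (knight) says "Dave tells the truth" - this is TRUE because Dave is a knight.
- Dave (knight) says "Rose tells the truth" - this is TRUE because Rose is a knight.
- Rose (knight) says "At least one of us is a knave" - this is TRUE because Olivia and Tara are knaves.
- Tara (knave) says "Olivia always speaks truthfully" - this is FALSE (a lie) because Olivia is a knave.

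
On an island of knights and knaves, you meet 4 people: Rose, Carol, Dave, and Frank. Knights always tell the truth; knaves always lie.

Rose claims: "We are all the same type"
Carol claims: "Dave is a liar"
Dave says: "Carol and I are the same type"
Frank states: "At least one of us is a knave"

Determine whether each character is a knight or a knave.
Rose is a knave.
Carol is a knight.
Dave is a knave.
Frank is a knight.

Verification:
- Rose (knave) says "We are all the same type" - this is FALSE (a lie) because Carol and Frank are knights and Rose and Dave are knaves.
- Carol (knight) says "Dave is a liar" - this is TRUE because Dave is a knave.
- Dave (knave) says "Carol and I are the same type" - this is FALSE (a lie) because Dave is a knave and Carol is a knight.
- Frank (knight) says "At least one of us is a knave" - this is TRUE because Rose and Dave are knaves.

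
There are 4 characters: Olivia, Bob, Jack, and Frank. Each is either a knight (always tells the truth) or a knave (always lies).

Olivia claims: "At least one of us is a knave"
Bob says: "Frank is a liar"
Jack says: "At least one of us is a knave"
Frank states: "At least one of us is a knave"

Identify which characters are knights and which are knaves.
Olivia is a knight.
Bob is a knave.
Jack is a knight.
Frank is a knight.

Verification:
- Olivia (knight) says "At least one of us is a knave" - this is TRUE because Bob is a knave.
- Bob (knave) says "Frank is a liar" - this is FALSE (a lie) because Frank is a knight.
- Jack (knight) says "At least one of us is a knave" - this is TRUE because Bob is a knave.
- Frank (knight) says "At least one of us is a knave" - this is TRUE because Bob is a knave.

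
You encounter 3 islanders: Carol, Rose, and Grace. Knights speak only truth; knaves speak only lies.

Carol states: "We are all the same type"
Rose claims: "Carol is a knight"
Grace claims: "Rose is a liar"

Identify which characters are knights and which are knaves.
Carol is a knave.
Rose is a knave.
Grace is a knight.

Verification:
- Carol (knave) says "We are all the same type" - this is FALSE (a lie) because Grace is a knight and Carol and Rose are knaves.
- Rose (knave) says "Carol is a knight" - this is FALSE (a lie) because Carol is a knave.
- Grace (knight) says "Rose is a liar" - this is TRUE because Rose is a knave.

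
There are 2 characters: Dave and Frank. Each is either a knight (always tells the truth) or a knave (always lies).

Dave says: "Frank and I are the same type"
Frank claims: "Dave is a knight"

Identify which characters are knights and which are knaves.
Dave is a knight.
Frank is a knight.

Verification:
- Dave (knight) says "Frank and I are the same type" - this is TRUE because Dave is a knight and Frank is a knight.
- Frank (knight) says "Dave is a knight" - this is TRUE because Dave is a knight.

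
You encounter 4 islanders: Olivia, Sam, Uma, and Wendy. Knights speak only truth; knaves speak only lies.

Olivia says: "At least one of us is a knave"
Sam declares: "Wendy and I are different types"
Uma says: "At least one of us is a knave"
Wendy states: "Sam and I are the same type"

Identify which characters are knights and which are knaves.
Olivia is a knight.
Sam is a knight.
Uma is a knight.
Wendy is a knave.

Verification:
- Olivia (knight) says "At least one of us is a knave" - this is TRUE because Wendy is a knave.
- Sam (knight) says "Wendy and I are different types" - this is TRUE because Sam is a knight and Wendy is a knave.
- Uma (knight) says "At least one of us is a knave" - this is TRUE because Wendy is a knave.
- Wendy (knave) says "Sam and I are the same type" - this is FALSE (a lie) because Wendy is a knave and Sam is a knight.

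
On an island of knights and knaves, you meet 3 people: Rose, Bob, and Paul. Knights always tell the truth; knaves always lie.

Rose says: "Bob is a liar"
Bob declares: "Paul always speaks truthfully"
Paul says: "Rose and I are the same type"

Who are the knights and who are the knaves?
Rose is a knight.
Bob is a knave.
Paul is a knave.

Verification:
- Rose (knight) says "Bob is a liar" - this is TRUE because Bob is a knave.
- Bob (knave) says "Paul always speaks truthfully" - this is FALSE (a lie) because Paul is a knave.
- Paul (knave) says "Rose and I are the same type" - this is FALSE (a lie) because Paul is a knave and Rose is a knight.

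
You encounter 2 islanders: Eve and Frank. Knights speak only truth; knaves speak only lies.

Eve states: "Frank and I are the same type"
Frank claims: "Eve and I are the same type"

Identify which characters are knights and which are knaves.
Eve is a knight.
Frank is a knight.

Verification:
- Eve (knight) says "Frank and I are the same type" - this is TRUE because Eve is a knight and Frank is a knight.
- Frank (knight) says "Eve and I are the same type" - this is TRUE because Frank is a knight and Eve is a knight.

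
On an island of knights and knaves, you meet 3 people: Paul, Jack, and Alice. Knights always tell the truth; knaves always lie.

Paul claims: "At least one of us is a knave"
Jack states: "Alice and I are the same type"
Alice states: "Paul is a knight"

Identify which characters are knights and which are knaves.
Paul is a knight.
Jack is a knave.
Alice is a knight.

Verification:
- Paul (knight) says "At least one of us is a knave" - this is TRUE because Jack is a knave.
- Jack (knave) says "Alice and I are the same type" - this is FALSE (a lie) because Jack is a knave and Alice is a knight.
- Alice (knight) says "Paul is a knight" - this is TRUE because Paul is a knight.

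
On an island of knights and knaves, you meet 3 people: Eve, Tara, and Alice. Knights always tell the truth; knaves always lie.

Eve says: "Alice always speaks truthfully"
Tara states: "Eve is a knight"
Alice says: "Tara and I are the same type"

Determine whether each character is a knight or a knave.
Eve is a knight.
Tara is a knight.
Alice is a knight.

Verification:
- Eve (knight) says "Alice always speaks truthfully" - this is TRUE because Alice is a knight.
- Tara (knight) says "Eve is a knight" - this is TRUE because Eve is a knight.
- Alice (knight) says "Tara and I are the same type" - this is TRUE because Alice is a knight and Tara is a knight.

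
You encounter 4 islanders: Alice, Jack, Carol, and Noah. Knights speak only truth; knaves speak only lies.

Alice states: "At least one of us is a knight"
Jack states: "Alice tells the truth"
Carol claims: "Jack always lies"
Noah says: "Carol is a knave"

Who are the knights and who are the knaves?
Alice is a knight.
Jack is a knight.
Carol is a knave.
Noah is a knight.

Verification:
- Alice (knight) says "At least one of us is a knight" - this is TRUE because Alice, Jack, and Noah are knights.
- Jack (knight) says "Alice tells the truth" - this is TRUE because Alice is a knight.
- Carol (knave) says "Jack always lies" - this is FALSE (a lie) because Jack is a knight.
- Noah (knight) says "Carol is a knave" - this is TRUE because Carol is a knave.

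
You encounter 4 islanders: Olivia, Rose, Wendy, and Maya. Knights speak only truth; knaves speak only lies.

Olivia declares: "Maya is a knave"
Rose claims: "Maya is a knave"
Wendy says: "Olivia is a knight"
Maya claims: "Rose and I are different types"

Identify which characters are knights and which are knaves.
Olivia is a knave.
Rose is a knave.
Wendy is a knave.
Maya is a knight.

Verification:
- Olivia (knave) says "Maya is a knave" - this is FALSE (a lie) because Maya is a knight.
- Rose (knave) says "Maya is a knave" - this is FALSE (a lie) because Maya is a knight.
- Wendy (knave) says "Olivia is a knight" - this is FALSE (a lie) because Olivia is a knave.
- Maya (knight) says "Rose and I are different types" - this is TRUE because Maya is a knight and Rose is a knave.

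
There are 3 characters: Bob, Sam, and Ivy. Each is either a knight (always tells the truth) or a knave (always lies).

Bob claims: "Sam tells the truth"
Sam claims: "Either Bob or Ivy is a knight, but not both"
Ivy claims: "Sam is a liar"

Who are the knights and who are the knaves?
Bob is a knight.
Sam is a knight.
Ivy is a knave.

Verification:
- Bob (knight) says "Sam tells the truth" - this is TRUE because Sam is a knight.
- Sam (knight) says "Either Bob or Ivy is a knight, but not both" - this is TRUE because Bob is a knight and Ivy is a knave.
- Ivy (knave) says "Sam is a liar" - this is FALSE (a lie) because Sam is a knight.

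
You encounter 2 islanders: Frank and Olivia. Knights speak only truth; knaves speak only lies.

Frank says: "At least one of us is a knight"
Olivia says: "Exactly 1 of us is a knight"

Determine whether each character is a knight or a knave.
Frank is a knave.
Olivia is a knave.

Verification:
- Frank (knave) says "At least one of us is a knight" - this is FALSE (a lie) because no one is a knight.
- Olivia (knave) says "Exactly 1 of us is a knight" - this is FALSE (a lie) because there are 0 knights.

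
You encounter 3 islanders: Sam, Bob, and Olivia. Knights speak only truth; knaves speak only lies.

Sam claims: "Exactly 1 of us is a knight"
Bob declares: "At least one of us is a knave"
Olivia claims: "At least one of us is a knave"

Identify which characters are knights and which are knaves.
Sam is a knave.
Bob is a knight.
Olivia is a knight.

Verification:
- Sam (knave) says "Exactly 1 of us is a knight" - this is FALSE (a lie) because there are 2 knights.
- Bob (knight) says "At least one of us is a knave" - this is TRUE because Sam is a knave.
- Olivia (knight) says "At least one of us is a knave" - this is TRUE because Sam is a knave.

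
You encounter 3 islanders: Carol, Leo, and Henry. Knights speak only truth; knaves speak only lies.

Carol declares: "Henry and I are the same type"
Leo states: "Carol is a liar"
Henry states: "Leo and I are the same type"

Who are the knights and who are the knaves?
Carol is a knave.
Leo is a knight.
Henry is a knight.

Verification:
- Carol (knave) says "Henry and I are the same type" - this is FALSE (a lie) because Carol is a knave and Henry is a knight.
- Leo (knight) says "Carol is a liar" - this is TRUE because Carol is a knave.
- Henry (knight) says "Leo and I are the same type" - this is TRUE because Henry is a knight and Leo is a knight.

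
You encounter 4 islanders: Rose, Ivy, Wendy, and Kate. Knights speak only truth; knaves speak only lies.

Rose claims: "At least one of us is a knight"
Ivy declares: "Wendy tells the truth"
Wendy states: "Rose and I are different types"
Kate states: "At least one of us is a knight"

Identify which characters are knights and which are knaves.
Rose is a knave.
Ivy is a knave.
Wendy is a knave.
Kate is a knave.

Verification:
- Rose (knave) says "At least one of us is a knight" - this is FALSE (a lie) because no one is a knight.
- Ivy (knave) says "Wendy tells the truth" - this is FALSE (a lie) because Wendy is a knave.
- Wendy (knave) says "Rose and I are different types" - this is FALSE (a lie) because Wendy is a knave and Rose is a knave.
- Kate (knave) says "At least one of us is a knight" - this is FALSE (a lie) because no one is a knight.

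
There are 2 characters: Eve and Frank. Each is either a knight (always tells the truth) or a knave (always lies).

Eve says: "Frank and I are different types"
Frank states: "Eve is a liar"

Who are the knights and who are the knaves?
Eve is a knight.
Frank is a knave.

Verification:
- Eve (knight) says "Frank and I are different types" - this is TRUE because Eve is a knight and Frank is a knave.
- Frank (knave) says "Eve is a liar" - this is FALSE (a lie) because Eve is a knight.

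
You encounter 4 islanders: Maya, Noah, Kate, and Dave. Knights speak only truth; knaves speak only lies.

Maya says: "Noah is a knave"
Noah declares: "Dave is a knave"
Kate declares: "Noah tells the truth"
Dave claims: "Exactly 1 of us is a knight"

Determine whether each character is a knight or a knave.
Maya is a knave.
Noah is a knight.
Kate is a knight.
Dave is a knave.

Verification:
- Maya (knave) says "Noah is a knave" - this is FALSE (a lie) because Noah is a knight.
- Noah (knight) says "Dave is a knave" - this is TRUE because Dave is a knave.
- Kate (knight) says "Noah tells the truth" - this is TRUE because Noah is a knight.
- Dave (knave) says "Exactly 1 of us is a knight" - this is FALSE (a lie) because there are 2 knights.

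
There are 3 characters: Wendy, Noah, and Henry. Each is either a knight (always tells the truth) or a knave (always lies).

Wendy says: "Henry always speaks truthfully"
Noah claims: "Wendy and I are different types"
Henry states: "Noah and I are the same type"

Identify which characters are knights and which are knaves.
Wendy is a knave.
Noah is a knight.
Henry is a knave.

Verification:
- Wendy (knave) says "Henry always speaks truthfully" - this is FALSE (a lie) because Henry is a knave.
- Noah (knight) says "Wendy and I are different types" - this is TRUE because Noah is a knight and Wendy is a knave.
- Henry (knave) says "Noah and I are the same type" - this is FALSE (a lie) because Henry is a knave and Noah is a knight.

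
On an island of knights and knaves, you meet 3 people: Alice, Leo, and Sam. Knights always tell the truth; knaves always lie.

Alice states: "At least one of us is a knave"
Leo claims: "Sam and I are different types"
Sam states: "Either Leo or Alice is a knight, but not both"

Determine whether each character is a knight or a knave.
Alice is a knight.
Leo is a knight.
Sam is a knave.

Verification:
- Alice (knight) says "At least one of us is a knave" - this is TRUE because Sam is a knave.
- Leo (knight) says "Sam and I are different types" - this is TRUE because Leo is a knight and Sam is a knave.
- Sam (knave) says "Either Leo or Alice is a knight, but not both" - this is FALSE (a lie) because Leo is a knight and Alice is a knight.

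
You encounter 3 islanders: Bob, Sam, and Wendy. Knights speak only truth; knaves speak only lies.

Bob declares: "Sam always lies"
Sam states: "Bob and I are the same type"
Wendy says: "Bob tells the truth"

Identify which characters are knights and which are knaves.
Bob is a knight.
Sam is a knave.
Wendy is a knight.

Verification:
- Bob (knight) says "Sam always lies" - this is TRUE because Sam is a knave.
- Sam (knave) says "Bob and I are the same type" - this is FALSE (a lie) because Sam is a knave and Bob is a knight.
- Wendy (knight) says "Bob tells the truth" - this is TRUE because Bob is a knight.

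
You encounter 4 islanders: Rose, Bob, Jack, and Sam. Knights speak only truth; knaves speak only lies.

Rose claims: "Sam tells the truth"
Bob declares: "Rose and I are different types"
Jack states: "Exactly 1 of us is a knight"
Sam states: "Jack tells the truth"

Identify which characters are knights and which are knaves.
Rose is a knave.
Bob is a knave.
Jack is a knave.
Sam is a knave.

Verification:
- Rose (knave) says "Sam tells the truth" - this is FALSE (a lie) because Sam is a knave.
- Bob (knave) says "Rose and I are different types" - this is FALSE (a lie) because Bob is a knave and Rose is a knave.
- Jack (knave) says "Exactly 1 of us is a knight" - this is FALSE (a lie) because there are 0 knights.
- Sam (knave) says "Jack tells the truth" - this is FALSE (a lie) because Jack is a knave.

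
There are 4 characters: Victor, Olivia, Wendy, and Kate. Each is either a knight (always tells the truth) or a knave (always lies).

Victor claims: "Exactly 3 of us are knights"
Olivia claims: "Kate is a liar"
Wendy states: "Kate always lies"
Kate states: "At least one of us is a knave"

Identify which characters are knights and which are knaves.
Victor is a knave.
Olivia is a knave.
Wendy is a knave.
Kate is a knight.

Verification:
- Victor (knave) says "Exactly 3 of us are knights" - this is FALSE (a lie) because there are 1 knights.
- Olivia (knave) says "Kate is a liar" - this is FALSE (a lie) because Kate is a knight.
- Wendy (knave) says "Kate always lies" - this is FALSE (a lie) because Kate is a knight.
- Kate (knight) says "At least one of us is a knave" - this is TRUE because Victor, Olivia, and Wendy are knaves.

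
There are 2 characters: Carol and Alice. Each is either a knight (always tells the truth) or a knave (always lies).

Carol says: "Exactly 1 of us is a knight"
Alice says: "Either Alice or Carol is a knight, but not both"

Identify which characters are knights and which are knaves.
Carol is a knave.
Alice is a knave.

Verification:
- Carol (knave) says "Exactly 1 of us is a knight" - this is FALSE (a lie) because there are 0 knights.
- Alice (knave) says "Either Alice or Carol is a knight, but not both" - this is FALSE (a lie) because Alice is a knave and Carol is a knave.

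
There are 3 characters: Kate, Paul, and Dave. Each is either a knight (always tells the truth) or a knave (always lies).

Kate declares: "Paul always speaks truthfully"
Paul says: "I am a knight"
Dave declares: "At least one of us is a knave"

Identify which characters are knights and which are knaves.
Kate is a knave.
Paul is a knave.
Dave is a knight.

Verification:
- Kate (knave) says "Paul always speaks truthfully" - this is FALSE (a lie) because Paul is a knave.
- Paul (knave) says "I am a knight" - this is FALSE (a lie) because Paul is a knave.
- Dave (knight) says "At least one of us is a knave" - this is TRUE because Kate and Paul are knaves.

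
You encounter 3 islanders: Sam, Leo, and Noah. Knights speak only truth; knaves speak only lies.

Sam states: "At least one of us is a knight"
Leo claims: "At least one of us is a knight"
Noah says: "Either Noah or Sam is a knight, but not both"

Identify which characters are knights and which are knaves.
Sam is a knave.
Leo is a knave.
Noah is a knave.

Verification:
- Sam (knave) says "At least one of us is a knight" - this is FALSE (a lie) because no one is a knight.
- Leo (knave) says "At least one of us is a knight" - this is FALSE (a lie) because no one is a knight.
- Noah (knave) says "Either Noah or Sam is a knight, but not both" - this is FALSE (a lie) because Noah is a knave and Sam is a knave.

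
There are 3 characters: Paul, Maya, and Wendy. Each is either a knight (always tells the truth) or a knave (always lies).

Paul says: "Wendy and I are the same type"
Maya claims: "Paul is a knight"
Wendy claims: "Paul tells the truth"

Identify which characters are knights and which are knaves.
Paul is a knight.
Maya is a knight.
Wendy is a knight.

Verification:
- Paul (knight) says "Wendy and I are the same type" - this is TRUE because Paul is a knight and Wendy is a knight.
- Maya (knight) says "Paul is a knight" - this is TRUE because Paul is a knight.
- Wendy (knight) says "Paul tells the truth" - this is TRUE because Paul is a knight.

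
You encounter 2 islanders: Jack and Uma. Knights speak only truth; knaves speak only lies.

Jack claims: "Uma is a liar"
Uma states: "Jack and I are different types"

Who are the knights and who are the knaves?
Jack is a knave.
Uma is a knight.

Verification:
- Jack (knave) says "Uma is a liar" - this is FALSE (a lie) because Uma is a knight.
- Uma (knight) says "Jack and I are different types" - this is TRUE because Uma is a knight and Jack is a knave.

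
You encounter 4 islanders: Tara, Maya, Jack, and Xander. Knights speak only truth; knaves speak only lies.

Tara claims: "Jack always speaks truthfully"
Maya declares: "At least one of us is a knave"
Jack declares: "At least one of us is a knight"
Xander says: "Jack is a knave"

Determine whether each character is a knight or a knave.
Tara is a knight.
Maya is a knight.
Jack is a knight.
Xander is a knave.

Verification:
- Tara (knight) says "Jack always speaks truthfully" - this is TRUE because Jack is a knight.
- Maya (knight) says "At least one of us is a knave" - this is TRUE because Xander is a knave.
- Jack (knight) says "At least one of us is a knight" - this is TRUE because Tara, Maya, and Jack are knights.
- Xander (knave) says "Jack is a knave" - this is FALSE (a lie) because Jack is a knight.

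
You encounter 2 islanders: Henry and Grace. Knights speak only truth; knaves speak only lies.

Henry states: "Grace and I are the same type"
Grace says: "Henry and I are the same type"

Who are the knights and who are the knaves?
Henry is a knight.
Grace is a knight.

Verification:
- Henry (knight) says "Grace and I are the same type" - this is TRUE because Henry is a knight and Grace is a knight.
- Grace (knight) says "Henry and I are the same type" - this is TRUE because Grace is a knight and Henry is a knight.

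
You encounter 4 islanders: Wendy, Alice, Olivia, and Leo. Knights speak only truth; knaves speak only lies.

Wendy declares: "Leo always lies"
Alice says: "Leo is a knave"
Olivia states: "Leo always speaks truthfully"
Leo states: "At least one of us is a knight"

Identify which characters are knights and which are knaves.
Wendy is a knave.
Alice is a knave.
Olivia is a knight.
Leo is a knight.

Verification:
- Wendy (knave) says "Leo always lies" - this is FALSE (a lie) because Leo is a knight.
- Alice (knave) says "Leo is a knave" - this is FALSE (a lie) because Leo is a knight.
- Olivia (knight) says "Leo always speaks truthfully" - this is TRUE because Leo is a knight.
- Leo (knight) says "At least one of us is a knight" - this is TRUE because Olivia and Leo are knights.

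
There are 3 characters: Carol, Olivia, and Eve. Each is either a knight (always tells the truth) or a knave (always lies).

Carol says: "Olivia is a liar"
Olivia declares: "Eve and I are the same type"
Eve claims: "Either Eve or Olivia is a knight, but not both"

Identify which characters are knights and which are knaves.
Carol is a knight.
Olivia is a knave.
Eve is a knight.

Verification:
- Carol (knight) says "Olivia is a liar" - this is TRUE because Olivia is a knave.
- Olivia (knave) says "Eve and I are the same type" - this is FALSE (a lie) because Olivia is a knave and Eve is a knight.
- Eve (knight) says "Either Eve or Olivia is a knight, but not both" - this is TRUE because Eve is a knight and Olivia is a knave.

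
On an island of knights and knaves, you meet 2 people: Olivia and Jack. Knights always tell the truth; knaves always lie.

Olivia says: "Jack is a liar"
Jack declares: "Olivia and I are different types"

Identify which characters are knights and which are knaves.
Olivia is a knave.
Jack is a knight.

Verification:
- Olivia (knave) says "Jack is a liar" - this is FALSE (a lie) because Jack is a knight.
- Jack (knight) says "Olivia and I are different types" - this is TRUE because Jack is a knight and Olivia is a knave.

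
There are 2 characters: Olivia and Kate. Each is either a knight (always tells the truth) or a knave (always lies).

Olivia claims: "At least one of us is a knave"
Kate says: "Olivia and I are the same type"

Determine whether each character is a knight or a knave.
Olivia is a knight.
Kate is a knave.

Verification:
- Olivia (knight) says "At least one of us is a knave" - this is TRUE because Kate is a knave.
- Kate (knave) says "Olivia and I are the same type" - this is FALSE (a lie) because Kate is a knave and Olivia is a knight.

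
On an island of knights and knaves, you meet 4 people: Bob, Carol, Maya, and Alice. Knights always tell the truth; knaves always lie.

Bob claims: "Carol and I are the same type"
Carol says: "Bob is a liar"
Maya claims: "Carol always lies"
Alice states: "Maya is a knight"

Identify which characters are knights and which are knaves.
Bob is a knave.
Carol is a knight.
Maya is a knave.
Alice is a knave.

Verification:
- Bob (knave) says "Carol and I are the same type" - this is FALSE (a lie) because Bob is a knave and Carol is a knight.
- Carol (knight) says "Bob is a liar" - this is TRUE because Bob is a knave.
- Maya (knave) says "Carol always lies" - this is FALSE (a lie) because Carol is a knight.
- Alice (knave) says "Maya is a knight" - this is FALSE (a lie) because Maya is a knave.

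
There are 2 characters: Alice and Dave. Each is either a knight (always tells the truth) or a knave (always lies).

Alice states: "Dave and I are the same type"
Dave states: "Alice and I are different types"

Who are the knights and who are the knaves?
Alice is a knave.
Dave is a knight.

Verification:
- Alice (knave) says "Dave and I are the same type" - this is FALSE (a lie) because Alice is a knave and Dave is a knight.
- Dave (knight) says "Alice and I are different types" - this is TRUE because Dave is a knight and Alice is a knave.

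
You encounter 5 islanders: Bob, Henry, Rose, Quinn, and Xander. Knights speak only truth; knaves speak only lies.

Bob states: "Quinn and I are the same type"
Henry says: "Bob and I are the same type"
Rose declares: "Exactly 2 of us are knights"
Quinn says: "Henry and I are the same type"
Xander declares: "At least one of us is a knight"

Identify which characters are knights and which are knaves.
Bob is a knight.
Henry is a knight.
Rose is a knave.
Quinn is a knight.
Xander is a knight.

Verification:
- Bob (knight) says "Quinn and I are the same type" - this is TRUE because Bob is a knight and Quinn is a knight.
- Henry (knight) says "Bob and I are the same type" - this is TRUE because Henry is a knight and Bob is a knight.
- Rose (knave) says "Exactly 2 of us are knights" - this is FALSE (a lie) because there are 4 knights.
- Quinn (knight) says "Henry and I are the same type" - this is TRUE because Quinn is a knight and Henry is a knight.
- Xander (knight) says "At least one of us is a knight" - this is TRUE because Bob, Henry, Quinn, and Xander are knights.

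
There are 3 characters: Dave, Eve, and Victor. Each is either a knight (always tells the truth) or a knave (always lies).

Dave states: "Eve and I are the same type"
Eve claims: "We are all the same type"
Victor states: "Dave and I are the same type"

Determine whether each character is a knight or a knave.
Dave is a knight.
Eve is a knight.
Victor is a knight.

Verification:
- Dave (knight) says "Eve and I are the same type" - this is TRUE because Dave is a knight and Eve is a knight.
- Eve (knight) says "We are all the same type" - this is TRUE because Dave, Eve, and Victor are knights.
- Victor (knight) says "Dave and I are the same type" - this is TRUE because Victor is a knight and Dave is a knight.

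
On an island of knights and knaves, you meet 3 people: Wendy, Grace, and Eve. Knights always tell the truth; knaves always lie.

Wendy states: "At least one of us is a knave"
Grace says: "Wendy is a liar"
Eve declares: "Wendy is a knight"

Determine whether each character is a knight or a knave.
Wendy is a knight.
Grace is a knave.
Eve is a knight.

Verification:
- Wendy (knight) says "At least one of us is a knave" - this is TRUE because Grace is a knave.
- Grace (knave) says "Wendy is a liar" - this is FALSE (a lie) because Wendy is a knight.
- Eve (knight) says "Wendy is a knight" - this is TRUE because Wendy is a knight.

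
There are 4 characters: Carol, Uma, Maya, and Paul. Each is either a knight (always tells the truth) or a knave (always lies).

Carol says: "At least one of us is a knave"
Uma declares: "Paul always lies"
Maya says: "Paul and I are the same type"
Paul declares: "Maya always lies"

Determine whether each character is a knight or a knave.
Carol is a knight.
Uma is a knave.
Maya is a knave.
Paul is a knight.

Verification:
- Carol (knight) says "At least one of us is a knave" - this is TRUE because Uma and Maya are knaves.
- Uma (knave) says "Paul always lies" - this is FALSE (a lie) because Paul is a knight.
- Maya (knave) says "Paul and I are the same type" - this is FALSE (a lie) because Maya is a knave and Paul is a knight.
- Paul (knight) says "Maya always lies" - this is TRUE because Maya is a knave.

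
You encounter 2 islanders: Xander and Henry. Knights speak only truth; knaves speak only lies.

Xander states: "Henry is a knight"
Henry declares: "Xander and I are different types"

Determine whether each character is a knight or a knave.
Xander is a knave.
Henry is a knave.

Verification:
- Xander (knave) says "Henry is a knight" - this is FALSE (a lie) because Henry is a knave.
- Henry (knave) says "Xander and I are different types" - this is FALSE (a lie) because Henry is a knave and Xander is a knave.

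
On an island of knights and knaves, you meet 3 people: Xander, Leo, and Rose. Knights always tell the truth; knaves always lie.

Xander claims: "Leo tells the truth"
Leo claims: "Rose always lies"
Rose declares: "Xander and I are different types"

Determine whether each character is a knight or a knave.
Xander is a knave.
Leo is a knave.
Rose is a knight.

Verification:
- Xander (knave) says "Leo tells the truth" - this is FALSE (a lie) because Leo is a knave.
- Leo (knave) says "Rose always lies" - this is FALSE (a lie) because Rose is a knight.
- Rose (knight) says "Xander and I are different types" - this is TRUE because Rose is a knight and Xander is a knave.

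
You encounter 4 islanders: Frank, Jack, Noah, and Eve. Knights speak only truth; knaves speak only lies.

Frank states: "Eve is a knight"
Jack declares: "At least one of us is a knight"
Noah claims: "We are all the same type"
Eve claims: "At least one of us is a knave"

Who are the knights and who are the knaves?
Frank is a knight.
Jack is a knight.
Noah is a knave.
Eve is a knight.

Verification:
- Frank (knight) says "Eve is a knight" - this is TRUE because Eve is a knight.
- Jack (knight) says "At least one of us is a knight" - this is TRUE because Frank, Jack, and Eve are knights.
- Noah (knave) says "We are all the same type" - this is FALSE (a lie) because Frank, Jack, and Eve are knights and Noah is a knave.
- Eve (knight) says "At least one of us is a knave" - this is TRUE because Noah is a knave.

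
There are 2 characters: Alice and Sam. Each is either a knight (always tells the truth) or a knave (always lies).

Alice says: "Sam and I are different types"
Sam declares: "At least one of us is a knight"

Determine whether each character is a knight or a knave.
Alice is a knave.
Sam is a knave.

Verification:
- Alice (knave) says "Sam and I are different types" - this is FALSE (a lie) because Alice is a knave and Sam is a knave.
- Sam (knave) says "At least one of us is a knight" - this is FALSE (a lie) because no one is a knight.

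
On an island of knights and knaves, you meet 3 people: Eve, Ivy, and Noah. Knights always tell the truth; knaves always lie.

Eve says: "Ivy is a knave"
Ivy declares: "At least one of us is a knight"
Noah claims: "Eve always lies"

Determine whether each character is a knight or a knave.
Eve is a knave.
Ivy is a knight.
Noah is a knight.

Verification:
- Eve (knave) says "Ivy is a knave" - this is FALSE (a lie) because Ivy is a knight.
- Ivy (knight) says "At least one of us is a knight" - this is TRUE because Ivy and Noah are knights.
- Noah (knight) says "Eve always lies" - this is TRUE because Eve is a knave.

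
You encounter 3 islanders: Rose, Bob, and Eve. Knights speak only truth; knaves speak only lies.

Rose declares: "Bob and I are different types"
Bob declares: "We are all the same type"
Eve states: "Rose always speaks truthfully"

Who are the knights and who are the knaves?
Rose is a knight.
Bob is a knave.
Eve is a knight.

Verification:
- Rose (knight) says "Bob and I are different types" - this is TRUE because Rose is a knight and Bob is a knave.
- Bob (knave) says "We are all the same type" - this is FALSE (a lie) because Rose and Eve are knights and Bob is a knave.
- Eve (knight) says "Rose always speaks truthfully" - this is TRUE because Rose is a knight.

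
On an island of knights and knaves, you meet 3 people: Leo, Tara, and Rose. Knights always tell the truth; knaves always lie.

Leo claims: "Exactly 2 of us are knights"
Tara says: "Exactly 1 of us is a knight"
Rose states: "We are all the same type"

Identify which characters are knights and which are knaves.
Leo is a knave.
Tara is a knight.
Rose is a knave.

Verification:
- Leo (knave) says "Exactly 2 of us are knights" - this is FALSE (a lie) because there are 1 knights.
- Tara (knight) says "Exactly 1 of us is a knight" - this is TRUE because there are 1 knights.
- Rose (knave) says "We are all the same type" - this is FALSE (a lie) because Tara is a knight and Leo and Rose are knaves.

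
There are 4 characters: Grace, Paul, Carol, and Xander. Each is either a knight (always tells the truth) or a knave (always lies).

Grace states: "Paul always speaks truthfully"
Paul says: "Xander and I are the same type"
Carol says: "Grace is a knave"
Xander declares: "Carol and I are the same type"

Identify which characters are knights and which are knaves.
Grace is a knave.
Paul is a knave.
Carol is a knight.
Xander is a knight.

Verification:
- Grace (knave) says "Paul always speaks truthfully" - this is FALSE (a lie) because Paul is a knave.
- Paul (knave) says "Xander and I are the same type" - this is FALSE (a lie) because Paul is a knave and Xander is a knight.
- Carol (knight) says "Grace is a knave" - this is TRUE because Grace is a knave.
- Xander (knight) says "Carol and I are the same type" - this is TRUE because Xander is a knight and Carol is a knight.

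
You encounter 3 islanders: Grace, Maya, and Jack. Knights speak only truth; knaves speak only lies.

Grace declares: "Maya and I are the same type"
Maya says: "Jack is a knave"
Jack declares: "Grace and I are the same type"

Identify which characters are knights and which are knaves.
Grace is a knight.
Maya is a knight.
Jack is a knave.

Verification:
- Grace (knight) says "Maya and I are the same type" - this is TRUE because Grace is a knight and Maya is a knight.
- Maya (knight) says "Jack is a knave" - this is TRUE because Jack is a knave.
- Jack (knave) says "Grace and I are the same type" - this is FALSE (a lie) because Jack is a knave and Grace is a knight.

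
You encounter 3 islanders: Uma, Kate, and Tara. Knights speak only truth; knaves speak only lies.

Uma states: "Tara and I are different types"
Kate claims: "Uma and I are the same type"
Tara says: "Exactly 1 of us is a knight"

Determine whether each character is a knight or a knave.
Uma is a knight.
Kate is a knight.
Tara is a knave.

Verification:
- Uma (knight) says "Tara and I are different types" - this is TRUE because Uma is a knight and Tara is a knave.
- Kate (knight) says "Uma and I are the same type" - this is TRUE because Kate is a knight and Uma is a knight.
- Tara (knave) says "Exactly 1 of us is a knight" - this is FALSE (a lie) because there are 2 knights.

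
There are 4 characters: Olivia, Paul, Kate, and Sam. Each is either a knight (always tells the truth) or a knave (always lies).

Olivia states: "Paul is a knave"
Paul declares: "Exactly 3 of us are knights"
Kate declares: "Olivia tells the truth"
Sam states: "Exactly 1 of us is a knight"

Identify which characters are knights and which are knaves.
Olivia is a knight.
Paul is a knave.
Kate is a knight.
Sam is a knave.

Verification:
- Olivia (knight) says "Paul is a knave" - this is TRUE because Paul is a knave.
- Paul (knave) says "Exactly 3 of us are knights" - this is FALSE (a lie) because there are 2 knights.
- Kate (knight) says "Olivia tells the truth" - this is TRUE because Olivia is a knight.
- Sam (knave) says "Exactly 1 of us is a knight" - this is FALSE (a lie) because there are 2 knights.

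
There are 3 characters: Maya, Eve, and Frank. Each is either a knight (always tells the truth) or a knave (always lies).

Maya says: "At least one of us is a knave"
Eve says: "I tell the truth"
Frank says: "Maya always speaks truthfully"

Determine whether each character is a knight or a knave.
Maya is a knight.
Eve is a knave.
Frank is a knight.

Verification:
- Maya (knight) says "At least one of us is a knave" - this is TRUE because Eve is a knave.
- Eve (knave) says "I tell the truth" - this is FALSE (a lie) because Eve is a knave.
- Frank (knight) says "Maya always speaks truthfully" - this is TRUE because Maya is a knight.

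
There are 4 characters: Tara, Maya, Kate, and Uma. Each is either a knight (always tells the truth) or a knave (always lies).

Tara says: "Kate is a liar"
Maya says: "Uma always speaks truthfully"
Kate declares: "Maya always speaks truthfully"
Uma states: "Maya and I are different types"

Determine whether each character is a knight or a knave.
Tara is a knight.
Maya is a knave.
Kate is a knave.
Uma is a knave.

Verification:
- Tara (knight) says "Kate is a liar" - this is TRUE because Kate is a knave.
- Maya (knave) says "Uma always speaks truthfully" - this is FALSE (a lie) because Uma is a knave.
- Kate (knave) says "Maya always speaks truthfully" - this is FALSE (a lie) because Maya is a knave.
- Uma (knave) says "Maya and I are different types" - this is FALSE (a lie) because Uma is a knave and Maya is a knave.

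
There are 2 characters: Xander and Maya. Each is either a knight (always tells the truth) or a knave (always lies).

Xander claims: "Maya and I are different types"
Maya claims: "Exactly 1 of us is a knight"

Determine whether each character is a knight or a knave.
Xander is a knave.
Maya is a knave.

Verification:
- Xander (knave) says "Maya and I are different types" - this is FALSE (a lie) because Xander is a knave and Maya is a knave.
- Maya (knave) says "Exactly 1 of us is a knight" - this is FALSE (a lie) because there are 0 knights.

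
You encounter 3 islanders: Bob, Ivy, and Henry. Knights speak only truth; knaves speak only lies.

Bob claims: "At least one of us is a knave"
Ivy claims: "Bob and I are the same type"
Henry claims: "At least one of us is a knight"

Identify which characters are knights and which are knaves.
Bob is a knight.
Ivy is a knave.
Henry is a knight.

Verification:
- Bob (knight) says "At least one of us is a knave" - this is TRUE because Ivy is a knave.
- Ivy (knave) says "Bob and I are the same type" - this is FALSE (a lie) because Ivy is a knave and Bob is a knight.
- Henry (knight) says "At least one of us is a knight" - this is TRUE because Bob and Henry are knights.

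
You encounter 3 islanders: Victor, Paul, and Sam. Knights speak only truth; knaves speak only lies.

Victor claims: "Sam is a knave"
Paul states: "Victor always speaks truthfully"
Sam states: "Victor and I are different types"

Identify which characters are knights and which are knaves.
Victor is a knave.
Paul is a knave.
Sam is a knight.

Verification:
- Victor (knave) says "Sam is a knave" - this is FALSE (a lie) because Sam is a knight.
- Paul (knave) says "Victor always speaks truthfully" - this is FALSE (a lie) because Victor is a knave.
- Sam (knight) says "Victor and I are different types" - this is TRUE because Sam is a knight and Victor is a knave.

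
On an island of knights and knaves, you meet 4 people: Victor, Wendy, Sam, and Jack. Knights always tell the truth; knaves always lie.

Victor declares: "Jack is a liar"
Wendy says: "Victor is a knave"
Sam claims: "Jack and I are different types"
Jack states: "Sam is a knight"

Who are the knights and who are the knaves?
Victor is a knight.
Wendy is a knave.
Sam is a knave.
Jack is a knave.

Verification:
- Victor (knight) says "Jack is a liar" - this is TRUE because Jack is a knave.
- Wendy (knave) says "Victor is a knave" - this is FALSE (a lie) because Victor is a knight.
- Sam (knave) says "Jack and I are different types" - this is FALSE (a lie) because Sam is a knave and Jack is a knave.
- Jack (knave) says "Sam is a knight" - this is FALSE (a lie) because Sam is a knave.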